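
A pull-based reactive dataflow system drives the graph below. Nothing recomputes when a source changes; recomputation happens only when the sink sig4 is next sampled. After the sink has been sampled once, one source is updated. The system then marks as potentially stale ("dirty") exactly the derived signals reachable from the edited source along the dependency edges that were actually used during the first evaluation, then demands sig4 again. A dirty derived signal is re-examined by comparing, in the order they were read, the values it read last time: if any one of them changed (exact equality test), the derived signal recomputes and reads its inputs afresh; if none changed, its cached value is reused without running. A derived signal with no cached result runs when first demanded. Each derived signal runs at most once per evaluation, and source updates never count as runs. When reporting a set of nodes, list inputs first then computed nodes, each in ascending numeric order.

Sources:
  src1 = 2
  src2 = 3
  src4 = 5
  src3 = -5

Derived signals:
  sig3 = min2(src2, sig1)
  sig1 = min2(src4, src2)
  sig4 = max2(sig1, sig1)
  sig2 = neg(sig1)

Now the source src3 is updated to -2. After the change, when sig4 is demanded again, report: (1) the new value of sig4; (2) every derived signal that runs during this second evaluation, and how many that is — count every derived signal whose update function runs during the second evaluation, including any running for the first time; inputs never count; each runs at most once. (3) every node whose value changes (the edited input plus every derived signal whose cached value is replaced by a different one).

New value of sig4: 3.
Derived signals that run: none — 0 in total.
Values that change: src3.
Key observation: src3 is never demanded by the output, so the edit triggers no recomputation at all.

First evaluation (everything demanded from the output):
  sig1 = min2(5, 3) = 3
  sig4 = max2(3, 3) = 3

Propagation after the edit:
  src3 feeds no computation that the output demands — nothing is marked dirty and nothing runs.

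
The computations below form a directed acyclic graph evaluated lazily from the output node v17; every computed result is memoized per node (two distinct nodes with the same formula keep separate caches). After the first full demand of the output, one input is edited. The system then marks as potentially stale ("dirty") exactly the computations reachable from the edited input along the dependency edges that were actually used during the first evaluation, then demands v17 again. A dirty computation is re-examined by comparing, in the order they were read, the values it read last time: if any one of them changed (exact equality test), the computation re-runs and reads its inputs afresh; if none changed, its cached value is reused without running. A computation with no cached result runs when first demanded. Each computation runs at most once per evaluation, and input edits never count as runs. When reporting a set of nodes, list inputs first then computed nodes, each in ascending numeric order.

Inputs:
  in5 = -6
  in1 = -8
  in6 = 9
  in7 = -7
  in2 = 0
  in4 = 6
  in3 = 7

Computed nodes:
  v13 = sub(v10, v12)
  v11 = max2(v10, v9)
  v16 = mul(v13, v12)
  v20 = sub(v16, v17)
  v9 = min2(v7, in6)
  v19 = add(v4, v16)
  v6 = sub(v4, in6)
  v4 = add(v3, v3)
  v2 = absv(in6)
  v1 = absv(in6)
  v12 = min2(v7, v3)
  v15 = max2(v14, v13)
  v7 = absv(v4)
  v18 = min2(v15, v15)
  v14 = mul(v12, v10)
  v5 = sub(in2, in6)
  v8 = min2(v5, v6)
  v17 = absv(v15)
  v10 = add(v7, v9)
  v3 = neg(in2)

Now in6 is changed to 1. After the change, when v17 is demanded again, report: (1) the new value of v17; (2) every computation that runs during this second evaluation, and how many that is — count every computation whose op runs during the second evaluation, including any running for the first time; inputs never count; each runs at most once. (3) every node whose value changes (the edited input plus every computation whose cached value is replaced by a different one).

First demand of the output computes:
  v3 = neg(0) = 0
  v4 = add(0, 0) = 0
  v7 = absv(0) = 0
  v9 = min2(0, 9) = 0
  v10 = add(0, 0) = 0
  v12 = min2(0, 0) = 0
  v13 = sub(0, 0) = 0
  v14 = mul(0, 0) = 0
  v15 = max2(0, 0) = 0
  v17 = absv(0) = 0

After the edit, cleaning proceeds:
  v9: a read changed (in6 9->1) — executes, giving 0 — identical to its old value.
  v10: dirty, but its reads are unchanged (v7 unchanged, v9 unchanged); cached 0 stands.
  v13: dirty, but its reads are unchanged (v10 unchanged, v12 unchanged); cached 0 stands.
  v14: dirty, but its reads are unchanged (v12 unchanged, v10 unchanged); cached 0 stands.
  v15: dirty, but its reads are unchanged (v14 unchanged, v13 unchanged); cached 0 stands.
  v17: dirty, but its reads are unchanged (v15 unchanged); cached 0 stands.

Note the absorption at v9: it re-runs yet its value is the same, leaving the output's value untouched.

Demanding v17 again yields 0.
1 computations run: v9.
The nodes whose values change: in6.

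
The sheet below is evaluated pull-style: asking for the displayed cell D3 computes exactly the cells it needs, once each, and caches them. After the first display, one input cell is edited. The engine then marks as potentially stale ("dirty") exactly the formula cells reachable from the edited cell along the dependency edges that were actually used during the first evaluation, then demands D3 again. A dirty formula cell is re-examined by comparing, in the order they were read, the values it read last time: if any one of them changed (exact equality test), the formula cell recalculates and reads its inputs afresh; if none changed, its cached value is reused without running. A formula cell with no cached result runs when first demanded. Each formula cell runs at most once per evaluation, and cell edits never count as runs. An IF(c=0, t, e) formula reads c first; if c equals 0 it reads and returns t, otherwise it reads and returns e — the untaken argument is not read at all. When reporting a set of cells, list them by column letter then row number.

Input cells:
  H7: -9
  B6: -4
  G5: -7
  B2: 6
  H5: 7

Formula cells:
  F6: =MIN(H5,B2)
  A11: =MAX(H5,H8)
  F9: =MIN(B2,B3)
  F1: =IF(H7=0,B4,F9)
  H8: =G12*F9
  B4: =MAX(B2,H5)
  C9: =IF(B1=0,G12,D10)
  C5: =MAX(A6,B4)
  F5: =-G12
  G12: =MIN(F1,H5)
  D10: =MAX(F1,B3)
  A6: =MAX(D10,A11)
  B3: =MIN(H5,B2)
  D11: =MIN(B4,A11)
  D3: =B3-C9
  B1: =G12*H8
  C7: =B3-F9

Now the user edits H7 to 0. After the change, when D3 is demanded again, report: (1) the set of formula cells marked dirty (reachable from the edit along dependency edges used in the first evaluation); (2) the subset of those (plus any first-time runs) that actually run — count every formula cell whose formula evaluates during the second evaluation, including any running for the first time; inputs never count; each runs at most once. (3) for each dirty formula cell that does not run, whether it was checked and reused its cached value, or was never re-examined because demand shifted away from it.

The edit dirties: B1, C9, D3, D10, F1, G12, H8.
8 formula cells run: B1, B4, C9, D3, D10, F1, G12, H8.
No dirty formula cell escaped a run.
Note the branch switch — B4 had no cache and runs now for the first time.

First demand of the output computes:
  B3 = MIN(7, 6) = 6
  F9 = MIN(6, 6) = 6
  F1 = IF(H7=0: H7=-9 -> else branch F9) = 6
  D10 = MAX(6, 6) = 6
  G12 = MIN(6, 7) = 6
  H8 = 6 * 6 = 36
  B1 = 6 * 36 = 216
  C9 = IF(B1=0: B1=216 -> else branch D10) = 6
  D3 = 6 - 6 = 0

After the edit, cleaning proceeds:
  B4: had never run; runs now, result 7.
  F1: a read changed (H7 -9->0) — executes, giving 7.
  D10: a read changed (F1 6->7) — executes, giving 7.
  G12: a read changed (F1 6->7) — executes, giving 7.
  H8: a read changed (G12 6->7) — executes, giving 42.
  B1: a read changed (G12 6->7; H8 36->42) — executes, giving 294.
  C9: a read changed (B1 216->294; D10 6->7) — executes, giving 7.
  D3: a read changed (C9 6->7) — executes, giving -1.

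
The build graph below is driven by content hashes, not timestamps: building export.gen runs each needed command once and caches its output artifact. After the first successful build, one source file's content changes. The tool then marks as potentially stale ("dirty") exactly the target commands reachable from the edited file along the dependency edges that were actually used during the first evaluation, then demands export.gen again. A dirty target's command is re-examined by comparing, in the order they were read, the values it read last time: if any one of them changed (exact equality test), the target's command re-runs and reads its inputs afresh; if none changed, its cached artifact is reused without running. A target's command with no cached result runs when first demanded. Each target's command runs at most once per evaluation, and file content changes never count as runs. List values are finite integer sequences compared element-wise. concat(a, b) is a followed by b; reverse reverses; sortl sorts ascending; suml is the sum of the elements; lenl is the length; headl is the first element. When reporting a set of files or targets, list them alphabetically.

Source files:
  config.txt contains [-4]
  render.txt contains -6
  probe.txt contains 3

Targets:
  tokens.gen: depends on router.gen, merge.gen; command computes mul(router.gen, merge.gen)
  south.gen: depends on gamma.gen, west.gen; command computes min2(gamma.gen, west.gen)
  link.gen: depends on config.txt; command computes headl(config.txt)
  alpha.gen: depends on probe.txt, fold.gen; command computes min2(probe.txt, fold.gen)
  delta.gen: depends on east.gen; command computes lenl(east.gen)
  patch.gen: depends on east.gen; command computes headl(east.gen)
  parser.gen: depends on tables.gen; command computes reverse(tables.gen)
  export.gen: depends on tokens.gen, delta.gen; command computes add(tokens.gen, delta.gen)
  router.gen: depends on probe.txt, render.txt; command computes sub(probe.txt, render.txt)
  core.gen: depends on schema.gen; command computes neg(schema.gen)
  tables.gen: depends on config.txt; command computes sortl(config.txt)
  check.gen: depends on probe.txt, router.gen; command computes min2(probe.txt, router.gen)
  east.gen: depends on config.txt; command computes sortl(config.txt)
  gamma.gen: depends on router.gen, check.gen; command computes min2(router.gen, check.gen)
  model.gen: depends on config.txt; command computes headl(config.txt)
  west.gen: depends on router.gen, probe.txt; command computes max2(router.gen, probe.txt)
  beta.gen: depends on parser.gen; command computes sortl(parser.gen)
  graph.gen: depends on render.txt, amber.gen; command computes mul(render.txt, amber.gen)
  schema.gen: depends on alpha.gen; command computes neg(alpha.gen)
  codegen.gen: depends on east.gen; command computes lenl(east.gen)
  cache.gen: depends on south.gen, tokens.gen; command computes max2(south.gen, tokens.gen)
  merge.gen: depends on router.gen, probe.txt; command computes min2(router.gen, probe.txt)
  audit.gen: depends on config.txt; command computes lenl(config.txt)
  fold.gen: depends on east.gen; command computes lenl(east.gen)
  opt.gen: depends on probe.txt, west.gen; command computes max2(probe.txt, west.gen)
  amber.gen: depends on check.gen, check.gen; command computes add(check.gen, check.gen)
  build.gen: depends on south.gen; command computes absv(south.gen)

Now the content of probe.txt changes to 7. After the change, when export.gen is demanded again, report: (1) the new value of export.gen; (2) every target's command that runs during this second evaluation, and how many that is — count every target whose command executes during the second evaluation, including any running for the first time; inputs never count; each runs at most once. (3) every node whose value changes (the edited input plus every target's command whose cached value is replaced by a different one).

Initial pass — values computed on the first demand:
  east.gen = sortl([-4]) = [-4]
  delta.gen = lenl([-4]) = 1
  router.gen = sub(3, -6) = 9
  merge.gen = min2(9, 3) = 3
  tokens.gen = mul(9, 3) = 27
  export.gen = add(27, 1) = 28

Second demand — change propagation:
  router.gen: re-runs because probe.txt 3->7; new result 13.
  merge.gen: re-runs because router.gen 9->13; probe.txt 3->7; new result 7.
  tokens.gen: re-runs because router.gen 9->13; merge.gen 3->7; new result 91.
  export.gen: re-runs because tokens.gen 27->91; new result 92.

export.gen now evaluates to 92.
Run set: export.gen, merge.gen, router.gen, tokens.gen (4 run).
Changed values: export.gen, merge.gen, probe.txt, router.gen, tokens.gen.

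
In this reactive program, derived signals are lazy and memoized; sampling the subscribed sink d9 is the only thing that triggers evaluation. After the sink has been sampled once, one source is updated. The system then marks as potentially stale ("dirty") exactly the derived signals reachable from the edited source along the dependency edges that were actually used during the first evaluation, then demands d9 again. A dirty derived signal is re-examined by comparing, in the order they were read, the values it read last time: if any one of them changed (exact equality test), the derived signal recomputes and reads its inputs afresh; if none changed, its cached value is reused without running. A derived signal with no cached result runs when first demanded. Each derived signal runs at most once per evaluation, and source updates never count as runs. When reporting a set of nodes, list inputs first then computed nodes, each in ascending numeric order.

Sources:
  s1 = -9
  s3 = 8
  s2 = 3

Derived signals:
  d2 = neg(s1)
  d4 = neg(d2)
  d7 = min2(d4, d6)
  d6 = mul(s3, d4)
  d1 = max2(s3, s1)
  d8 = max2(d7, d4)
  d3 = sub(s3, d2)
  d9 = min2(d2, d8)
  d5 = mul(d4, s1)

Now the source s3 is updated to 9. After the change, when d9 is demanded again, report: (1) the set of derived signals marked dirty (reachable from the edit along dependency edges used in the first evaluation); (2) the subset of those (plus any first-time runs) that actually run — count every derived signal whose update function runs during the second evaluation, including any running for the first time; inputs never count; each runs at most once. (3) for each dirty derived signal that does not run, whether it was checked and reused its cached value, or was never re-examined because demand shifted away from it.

First demand of the output computes:
  d2 = neg(-9) = 9
  d4 = neg(9) = -9
  d6 = mul(8, -9) = -72
  d7 = min2(-9, -72) = -72
  d8 = max2(-72, -9) = -9
  d9 = min2(9, -9) = -9

After the edit, cleaning proceeds:
  d6: a read changed (s3 8->9) — executes, giving -81.
  d7: a read changed (d6 -72->-81) — executes, giving -81.
  d8: a read changed (d7 -72->-81) — executes, giving -9 — identical to its old value.
  d9: dirty, but its reads are unchanged (d2 unchanged, d8 unchanged); cached -9 stands.

Note the absorption at d8: it re-runs yet its value is the same, leaving the output's value untouched.

The edit dirties: d6, d7, d8, d9.
3 derived signals run: d6, d7, d8.
Cache hits after checking: d9.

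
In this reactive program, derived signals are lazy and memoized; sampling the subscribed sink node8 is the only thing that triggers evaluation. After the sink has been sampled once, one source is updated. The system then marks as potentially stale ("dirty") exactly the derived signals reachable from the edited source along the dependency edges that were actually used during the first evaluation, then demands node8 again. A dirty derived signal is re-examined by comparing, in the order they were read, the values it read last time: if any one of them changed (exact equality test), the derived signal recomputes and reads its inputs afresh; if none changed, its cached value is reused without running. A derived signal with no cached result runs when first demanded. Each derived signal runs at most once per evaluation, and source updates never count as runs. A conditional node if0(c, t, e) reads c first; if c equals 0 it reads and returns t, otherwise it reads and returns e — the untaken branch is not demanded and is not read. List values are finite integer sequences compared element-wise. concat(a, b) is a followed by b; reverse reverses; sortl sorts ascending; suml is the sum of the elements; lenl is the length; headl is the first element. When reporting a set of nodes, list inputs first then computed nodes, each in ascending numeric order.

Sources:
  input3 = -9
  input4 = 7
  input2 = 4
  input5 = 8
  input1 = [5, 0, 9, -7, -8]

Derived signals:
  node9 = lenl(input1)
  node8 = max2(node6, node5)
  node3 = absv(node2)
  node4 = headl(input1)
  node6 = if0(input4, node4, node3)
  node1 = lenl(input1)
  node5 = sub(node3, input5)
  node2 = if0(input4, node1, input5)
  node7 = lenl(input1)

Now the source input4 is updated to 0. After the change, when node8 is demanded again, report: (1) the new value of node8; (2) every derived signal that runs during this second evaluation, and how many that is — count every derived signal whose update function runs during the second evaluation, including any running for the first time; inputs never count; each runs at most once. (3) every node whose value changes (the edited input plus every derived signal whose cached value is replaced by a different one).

First demand of the output computes:
  node2 = if0(input4=7 -> else branch input5) = 8
  node3 = absv(8) = 8
  node5 = sub(8, 8) = 0
  node6 = if0(input4=7 -> else branch node3) = 8
  node8 = max2(8, 0) = 8

After the edit, cleaning proceeds:
  node1: had never run; runs now, result 5.
  node2: a read changed (input4 7->0) — executes, giving 5.
  node3: a read changed (node2 8->5) — executes, giving 5.
  node4: had never run; runs now, result 5.
  node5: a read changed (node3 8->5) — executes, giving -3.
  node6: a read changed (input4 7->0; node3 8->5) — executes, giving 5.
  node8: a read changed (node6 8->5; node5 0->-3) — executes, giving 5.

Note the branch switch — node1, node4 had no cache and run now for the first time.

Demanding node8 again yields 5.
7 derived signals run: node1, node2, node3, node4, node5, node6, node8.
The nodes whose values change: input4, node2, node3, node5, node6, node8.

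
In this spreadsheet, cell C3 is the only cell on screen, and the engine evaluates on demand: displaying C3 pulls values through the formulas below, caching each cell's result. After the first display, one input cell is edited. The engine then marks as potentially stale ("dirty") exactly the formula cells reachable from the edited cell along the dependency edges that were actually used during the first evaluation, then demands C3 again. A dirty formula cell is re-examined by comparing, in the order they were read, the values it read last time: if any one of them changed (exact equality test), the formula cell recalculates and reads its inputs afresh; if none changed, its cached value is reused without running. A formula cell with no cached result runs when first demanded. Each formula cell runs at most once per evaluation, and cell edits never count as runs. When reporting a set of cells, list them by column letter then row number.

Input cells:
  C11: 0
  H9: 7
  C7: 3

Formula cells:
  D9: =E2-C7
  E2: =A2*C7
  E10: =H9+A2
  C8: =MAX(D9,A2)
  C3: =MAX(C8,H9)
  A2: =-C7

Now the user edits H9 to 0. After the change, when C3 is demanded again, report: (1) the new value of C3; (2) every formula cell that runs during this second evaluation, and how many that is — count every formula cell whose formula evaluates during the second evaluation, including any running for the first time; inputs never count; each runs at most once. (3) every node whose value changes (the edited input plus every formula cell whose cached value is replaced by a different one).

Initial pass — values computed on the first demand:
  A2 = -(3) = -3
  E2 = -3 * 3 = -9
  D9 = -9 - 3 = -12
  C8 = MAX(-12, -3) = -3
  C3 = MAX(-3, 7) = 7

Second demand — change propagation:
  C3: re-runs because H9 7->0; new result 0.

C3 now evaluates to 0.
Run set: C3 (1 run).
Changed values: C3, H9.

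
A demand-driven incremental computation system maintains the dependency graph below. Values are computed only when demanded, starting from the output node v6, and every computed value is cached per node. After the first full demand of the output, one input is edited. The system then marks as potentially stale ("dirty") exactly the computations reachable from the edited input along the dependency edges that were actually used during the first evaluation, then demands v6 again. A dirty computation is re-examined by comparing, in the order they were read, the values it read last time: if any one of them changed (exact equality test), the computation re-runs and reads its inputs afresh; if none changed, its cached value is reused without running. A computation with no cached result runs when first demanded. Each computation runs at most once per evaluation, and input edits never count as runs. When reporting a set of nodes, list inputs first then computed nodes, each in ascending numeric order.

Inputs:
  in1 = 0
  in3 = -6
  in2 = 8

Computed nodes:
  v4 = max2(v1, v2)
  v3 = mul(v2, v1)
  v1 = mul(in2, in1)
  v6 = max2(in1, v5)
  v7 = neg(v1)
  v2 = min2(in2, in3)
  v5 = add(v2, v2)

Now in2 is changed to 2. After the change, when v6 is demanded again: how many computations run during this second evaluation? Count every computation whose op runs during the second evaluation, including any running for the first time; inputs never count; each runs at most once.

First evaluation (everything demanded from the output):
  v2 = min2(8, -6) = -6
  v5 = add(-6, -6) = -12
  v6 = max2(0, -12) = 0

Propagation after the edit:
  v2: runs — in2 8->2; result -6 (same value as before).
  v5: checked — values it read are unchanged (v2 unchanged, v2 unchanged); reused cached -12 without running.
  v6: checked — values it read are unchanged (in1 unchanged, v5 unchanged); reused cached 0 without running.

Key observation: the change is absorbed at v2 — it re-runs but produces the same value, and the output's value is unchanged.

Computations that run: v2 — 1 in total.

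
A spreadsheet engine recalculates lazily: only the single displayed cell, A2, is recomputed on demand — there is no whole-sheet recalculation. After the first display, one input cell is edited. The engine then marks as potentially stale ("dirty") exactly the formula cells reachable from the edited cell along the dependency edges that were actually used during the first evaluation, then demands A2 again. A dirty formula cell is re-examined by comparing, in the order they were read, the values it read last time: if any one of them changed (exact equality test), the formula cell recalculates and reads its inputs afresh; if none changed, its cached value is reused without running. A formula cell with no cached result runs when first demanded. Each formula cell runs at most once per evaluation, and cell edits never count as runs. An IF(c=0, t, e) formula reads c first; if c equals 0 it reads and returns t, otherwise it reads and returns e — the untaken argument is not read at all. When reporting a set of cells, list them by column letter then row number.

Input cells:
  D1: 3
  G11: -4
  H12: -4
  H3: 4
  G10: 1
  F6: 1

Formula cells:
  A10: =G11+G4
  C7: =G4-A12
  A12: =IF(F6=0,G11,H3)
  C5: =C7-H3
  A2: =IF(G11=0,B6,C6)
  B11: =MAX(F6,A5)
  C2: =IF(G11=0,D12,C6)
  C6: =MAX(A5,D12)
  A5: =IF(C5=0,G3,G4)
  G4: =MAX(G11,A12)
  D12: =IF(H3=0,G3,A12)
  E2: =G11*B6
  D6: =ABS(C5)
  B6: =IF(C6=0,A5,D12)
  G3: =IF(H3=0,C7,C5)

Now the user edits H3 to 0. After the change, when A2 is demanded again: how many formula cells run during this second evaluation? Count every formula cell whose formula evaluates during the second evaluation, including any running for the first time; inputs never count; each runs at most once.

Formula cells that run: A2, A5, A12, C5, C6, C7, D12, G3, G4 — 9 in total.
Key observation: a condition flipped, so demand reaches new nodes — G3 runs for the first time.

First evaluation (everything demanded from the output):
  A12 = IF(F6=0: F6=1 -> else branch H3) = 4
  D12 = IF(H3=0: H3=4 -> else branch A12) = 4
  G4 = MAX(-4, 4) = 4
  C7 = 4 - 4 = 0
  C5 = 0 - 4 = -4
  A5 = IF(C5=0: C5=-4 -> else branch G4) = 4
  C6 = MAX(4, 4) = 4
  A2 = IF(G11=0: G11=-4 -> else branch C6) = 4

Propagation after the edit:
  A12: runs — H3 4->0; result 0.
  G4: runs — A12 4->0; result 0.
  C7: runs — G4 4->0; A12 4->0; result 0 (same value as before).
  C5: runs — H3 4->0; result 0.
  G3: demanded for the first time — runs, produces 0.
  A5: runs — C5 -4->0; G4 4->0; result 0.
  D12: runs — H3 4->0; A12 4->0; result 0.
  C6: runs — A5 4->0; D12 4->0; result 0.
  A2: runs — C6 4->0; result 0.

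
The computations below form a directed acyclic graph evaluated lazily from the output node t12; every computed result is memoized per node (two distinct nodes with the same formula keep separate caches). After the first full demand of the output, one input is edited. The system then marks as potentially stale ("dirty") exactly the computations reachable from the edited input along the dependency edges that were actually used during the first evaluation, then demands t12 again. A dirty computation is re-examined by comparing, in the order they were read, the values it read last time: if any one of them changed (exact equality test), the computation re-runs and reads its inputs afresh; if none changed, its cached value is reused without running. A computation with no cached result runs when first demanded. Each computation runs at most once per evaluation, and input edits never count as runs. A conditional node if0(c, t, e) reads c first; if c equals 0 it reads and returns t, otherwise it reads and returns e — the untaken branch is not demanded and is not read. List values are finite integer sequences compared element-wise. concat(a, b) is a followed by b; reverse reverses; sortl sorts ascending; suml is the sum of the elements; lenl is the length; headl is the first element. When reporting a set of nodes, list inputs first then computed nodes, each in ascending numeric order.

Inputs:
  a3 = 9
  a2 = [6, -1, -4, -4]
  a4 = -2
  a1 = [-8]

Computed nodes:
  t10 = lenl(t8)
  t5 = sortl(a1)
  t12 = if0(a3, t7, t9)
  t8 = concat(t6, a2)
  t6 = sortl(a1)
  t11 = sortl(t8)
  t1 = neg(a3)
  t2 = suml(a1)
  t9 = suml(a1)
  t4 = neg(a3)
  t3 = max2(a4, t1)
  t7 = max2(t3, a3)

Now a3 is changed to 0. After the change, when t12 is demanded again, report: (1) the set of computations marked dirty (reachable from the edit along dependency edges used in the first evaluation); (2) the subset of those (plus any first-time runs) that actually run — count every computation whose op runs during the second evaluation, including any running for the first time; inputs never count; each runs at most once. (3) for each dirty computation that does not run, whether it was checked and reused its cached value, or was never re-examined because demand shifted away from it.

The edit dirties: t12.
4 computations run: t1, t3, t7, t12.
No dirty computation escaped a run.
Note the branch switch — t1, t3, t7 had no cache and run now for the first time.

First demand of the output computes:
  t9 = suml([-8]) = -8
  t12 = if0(a3=9 -> else branch t9) = -8

After the edit, cleaning proceeds:
  t1: had never run; runs now, result 0.
  t3: had never run; runs now, result 0.
  t7: had never run; runs now, result 0.
  t12: a read changed (a3 9->0) — executes, giving 0.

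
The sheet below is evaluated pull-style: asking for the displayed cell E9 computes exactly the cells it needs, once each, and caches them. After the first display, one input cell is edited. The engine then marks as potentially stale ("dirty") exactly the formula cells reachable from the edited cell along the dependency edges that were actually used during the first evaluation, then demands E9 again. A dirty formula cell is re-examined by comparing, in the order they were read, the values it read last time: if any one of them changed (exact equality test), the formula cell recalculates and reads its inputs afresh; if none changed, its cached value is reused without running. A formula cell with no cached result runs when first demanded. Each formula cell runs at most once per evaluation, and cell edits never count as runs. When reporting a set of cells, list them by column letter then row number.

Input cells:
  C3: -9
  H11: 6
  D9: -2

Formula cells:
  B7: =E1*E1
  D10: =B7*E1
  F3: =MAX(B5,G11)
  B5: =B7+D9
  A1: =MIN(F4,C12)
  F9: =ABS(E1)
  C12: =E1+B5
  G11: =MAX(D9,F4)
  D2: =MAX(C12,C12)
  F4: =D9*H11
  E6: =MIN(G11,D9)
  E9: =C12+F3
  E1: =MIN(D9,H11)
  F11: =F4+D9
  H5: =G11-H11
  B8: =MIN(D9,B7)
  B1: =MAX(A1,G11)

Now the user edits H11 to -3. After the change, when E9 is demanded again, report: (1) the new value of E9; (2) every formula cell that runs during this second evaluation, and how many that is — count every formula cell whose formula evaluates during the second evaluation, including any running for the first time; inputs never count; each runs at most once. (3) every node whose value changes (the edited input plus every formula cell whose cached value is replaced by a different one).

First demand of the output computes:
  E1 = MIN(-2, 6) = -2
  B7 = -2 * -2 = 4
  B5 = 4 + -2 = 2
  C12 = -2 + 2 = 0
  F4 = -2 * 6 = -12
  G11 = MAX(-2, -12) = -2
  F3 = MAX(2, -2) = 2
  E9 = 0 + 2 = 2

After the edit, cleaning proceeds:
  E1: a read changed (H11 6->-3) — executes, giving -3.
  B7: a read changed (E1 -2->-3; E1 -2->-3) — executes, giving 9.
  B5: a read changed (B7 4->9) — executes, giving 7.
  C12: a read changed (E1 -2->-3; B5 2->7) — executes, giving 4.
  F4: a read changed (H11 6->-3) — executes, giving 6.
  G11: a read changed (F4 -12->6) — executes, giving 6.
  F3: a read changed (B5 2->7; G11 -2->6) — executes, giving 7.
  E9: a read changed (C12 0->4; F3 2->7) — executes, giving 11.

Demanding E9 again yields 11.
8 formula cells run: B5, B7, C12, E1, E9, F3, F4, G11.
The nodes whose values change: B5, B7, C12, E1, E9, F3, F4, G11, H11.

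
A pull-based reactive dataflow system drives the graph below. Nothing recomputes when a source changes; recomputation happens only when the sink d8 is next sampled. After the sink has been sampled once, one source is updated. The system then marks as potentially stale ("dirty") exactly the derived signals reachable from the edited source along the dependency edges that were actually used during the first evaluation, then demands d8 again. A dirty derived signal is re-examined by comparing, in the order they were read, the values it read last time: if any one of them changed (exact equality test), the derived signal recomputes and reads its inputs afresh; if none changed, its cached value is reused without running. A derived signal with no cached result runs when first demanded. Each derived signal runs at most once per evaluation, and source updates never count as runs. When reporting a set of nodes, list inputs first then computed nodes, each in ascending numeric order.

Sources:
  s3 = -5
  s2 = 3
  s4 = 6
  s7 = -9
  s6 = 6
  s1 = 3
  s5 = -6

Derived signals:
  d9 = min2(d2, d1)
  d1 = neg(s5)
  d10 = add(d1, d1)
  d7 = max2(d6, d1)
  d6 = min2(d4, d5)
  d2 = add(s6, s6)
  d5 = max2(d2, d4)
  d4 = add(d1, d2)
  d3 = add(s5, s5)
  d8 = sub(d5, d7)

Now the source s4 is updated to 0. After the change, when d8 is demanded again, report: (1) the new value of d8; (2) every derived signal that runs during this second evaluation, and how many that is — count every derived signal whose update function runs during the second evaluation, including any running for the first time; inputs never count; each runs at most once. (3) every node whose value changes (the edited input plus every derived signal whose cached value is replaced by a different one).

New value of d8: 0.
Derived signals that run: none — 0 in total.
Values that change: s4.
Key observation: s4 is never demanded by the output, so the edit triggers no recomputation at all.

First evaluation (everything demanded from the output):
  d1 = neg(-6) = 6
  d2 = add(6, 6) = 12
  d4 = add(6, 12) = 18
  d5 = max2(12, 18) = 18
  d6 = min2(18, 18) = 18
  d7 = max2(18, 6) = 18
  d8 = sub(18, 18) = 0

Propagation after the edit:
  s4 feeds no computation that the output demands — nothing is marked dirty and nothing runs.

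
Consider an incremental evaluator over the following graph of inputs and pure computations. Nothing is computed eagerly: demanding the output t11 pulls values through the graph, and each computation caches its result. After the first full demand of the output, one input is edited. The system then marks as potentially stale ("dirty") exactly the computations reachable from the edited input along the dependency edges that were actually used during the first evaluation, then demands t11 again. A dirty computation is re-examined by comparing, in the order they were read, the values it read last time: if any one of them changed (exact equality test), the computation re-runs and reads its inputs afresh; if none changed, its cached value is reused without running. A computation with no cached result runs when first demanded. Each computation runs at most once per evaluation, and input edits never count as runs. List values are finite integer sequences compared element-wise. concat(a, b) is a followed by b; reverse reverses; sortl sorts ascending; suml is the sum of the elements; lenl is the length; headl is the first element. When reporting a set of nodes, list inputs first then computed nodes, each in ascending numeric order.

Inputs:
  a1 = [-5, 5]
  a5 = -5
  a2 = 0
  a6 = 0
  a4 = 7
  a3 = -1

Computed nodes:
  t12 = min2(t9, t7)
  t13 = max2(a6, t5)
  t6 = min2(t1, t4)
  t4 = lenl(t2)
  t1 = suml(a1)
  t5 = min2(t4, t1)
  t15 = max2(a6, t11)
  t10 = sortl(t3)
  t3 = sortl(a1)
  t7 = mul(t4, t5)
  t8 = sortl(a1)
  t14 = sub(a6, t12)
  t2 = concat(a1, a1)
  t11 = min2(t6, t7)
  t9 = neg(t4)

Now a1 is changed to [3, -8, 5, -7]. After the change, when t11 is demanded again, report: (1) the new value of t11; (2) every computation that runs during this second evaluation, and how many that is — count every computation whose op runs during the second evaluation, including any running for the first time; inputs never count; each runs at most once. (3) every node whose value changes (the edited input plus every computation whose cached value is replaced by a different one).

t11 now evaluates to -56.
Run set: t1, t2, t4, t5, t6, t7, t11 (7 run).
Changed values: a1, t1, t2, t4, t5, t6, t7, t11.

Initial pass — values computed on the first demand:
  t1 = suml([-5, 5]) = 0
  t2 = concat([-5, 5], [-5, 5]) = [-5, 5, -5, 5]
  t4 = lenl([-5, 5, -5, 5]) = 4
  t5 = min2(4, 0) = 0
  t6 = min2(0, 4) = 0
  t7 = mul(4, 0) = 0
  t11 = min2(0, 0) = 0

Second demand — change propagation:
  t1: re-runs because a1 [-5, 5]->[3, -8, 5, -7]; new result -7.
  t2: re-runs because a1 [-5, 5]->[3, -8, 5, -7]; a1 [-5, 5]->[3, -8, 5, -7]; new result [3, -8, 5, -7, 3, -8, 5, -7].
  t4: re-runs because t2 [-5, 5, -5, 5]->[3, -8, 5, -7, 3, -8, 5, -7]; new result 8.
  t5: re-runs because t4 4->8; t1 0->-7; new result -7.
  t6: re-runs because t1 0->-7; t4 4->8; new result -7.
  t7: re-runs because t4 4->8; t5 0->-7; new result -56.
  t11: re-runs because t6 0->-7; t7 0->-56; new result -56.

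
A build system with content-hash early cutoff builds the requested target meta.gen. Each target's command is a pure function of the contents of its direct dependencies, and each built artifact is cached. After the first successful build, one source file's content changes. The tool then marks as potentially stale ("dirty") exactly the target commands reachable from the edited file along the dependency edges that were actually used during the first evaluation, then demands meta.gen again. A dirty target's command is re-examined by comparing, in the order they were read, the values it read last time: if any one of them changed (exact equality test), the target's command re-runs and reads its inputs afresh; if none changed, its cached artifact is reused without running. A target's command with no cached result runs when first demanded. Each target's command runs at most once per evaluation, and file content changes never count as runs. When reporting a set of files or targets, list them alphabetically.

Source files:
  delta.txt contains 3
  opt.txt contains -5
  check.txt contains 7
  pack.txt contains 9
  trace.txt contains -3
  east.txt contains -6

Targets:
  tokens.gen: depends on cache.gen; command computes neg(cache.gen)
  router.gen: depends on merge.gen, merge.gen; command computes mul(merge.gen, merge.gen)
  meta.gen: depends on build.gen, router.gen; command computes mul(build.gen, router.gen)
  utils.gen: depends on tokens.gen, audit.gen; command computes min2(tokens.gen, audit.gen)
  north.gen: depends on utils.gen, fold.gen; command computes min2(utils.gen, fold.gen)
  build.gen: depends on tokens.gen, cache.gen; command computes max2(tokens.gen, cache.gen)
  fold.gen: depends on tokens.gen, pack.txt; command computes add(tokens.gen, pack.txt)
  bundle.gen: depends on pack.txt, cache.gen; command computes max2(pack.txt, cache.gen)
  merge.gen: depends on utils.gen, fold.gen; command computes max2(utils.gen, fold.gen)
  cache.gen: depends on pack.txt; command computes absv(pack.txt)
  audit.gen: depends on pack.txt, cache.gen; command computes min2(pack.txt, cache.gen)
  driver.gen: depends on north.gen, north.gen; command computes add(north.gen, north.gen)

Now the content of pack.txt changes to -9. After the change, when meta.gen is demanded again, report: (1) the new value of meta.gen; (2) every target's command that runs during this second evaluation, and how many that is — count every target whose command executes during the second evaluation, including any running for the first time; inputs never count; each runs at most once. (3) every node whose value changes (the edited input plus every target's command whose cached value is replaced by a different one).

First evaluation (everything demanded from the output):
  cache.gen = absv(9) = 9
  audit.gen = min2(9, 9) = 9
  tokens.gen = neg(9) = -9
  build.gen = max2(-9, 9) = 9
  fold.gen = add(-9, 9) = 0
  utils.gen = min2(-9, 9) = -9
  merge.gen = max2(-9, 0) = 0
  router.gen = mul(0, 0) = 0
  meta.gen = mul(9, 0) = 0

Propagation after the edit:
  cache.gen: runs — pack.txt 9->-9; result 9 (same value as before).
  audit.gen: runs — pack.txt 9->-9; result -9.
  tokens.gen: checked — values it read are unchanged (cache.gen unchanged); reused cached -9 without running.
  build.gen: checked — values it read are unchanged (tokens.gen unchanged, cache.gen unchanged); reused cached 9 without running.
  fold.gen: runs — pack.txt 9->-9; result -18.
  utils.gen: runs — audit.gen 9->-9; result -9 (same value as before).
  merge.gen: runs — fold.gen 0->-18; result -9.
  router.gen: runs — merge.gen 0->-9; merge.gen 0->-9; result 81.
  meta.gen: runs — router.gen 0->81; result 729.

Key observation: the cutoff stops propagation at tokens.gen — its inputs' values are unchanged, so it reuses its cache.

New value of meta.gen: 729.
Target commands that run: audit.gen, cache.gen, fold.gen, merge.gen, meta.gen, router.gen, utils.gen — 7 in total.
Values that change: audit.gen, fold.gen, merge.gen, meta.gen, pack.txt, router.gen.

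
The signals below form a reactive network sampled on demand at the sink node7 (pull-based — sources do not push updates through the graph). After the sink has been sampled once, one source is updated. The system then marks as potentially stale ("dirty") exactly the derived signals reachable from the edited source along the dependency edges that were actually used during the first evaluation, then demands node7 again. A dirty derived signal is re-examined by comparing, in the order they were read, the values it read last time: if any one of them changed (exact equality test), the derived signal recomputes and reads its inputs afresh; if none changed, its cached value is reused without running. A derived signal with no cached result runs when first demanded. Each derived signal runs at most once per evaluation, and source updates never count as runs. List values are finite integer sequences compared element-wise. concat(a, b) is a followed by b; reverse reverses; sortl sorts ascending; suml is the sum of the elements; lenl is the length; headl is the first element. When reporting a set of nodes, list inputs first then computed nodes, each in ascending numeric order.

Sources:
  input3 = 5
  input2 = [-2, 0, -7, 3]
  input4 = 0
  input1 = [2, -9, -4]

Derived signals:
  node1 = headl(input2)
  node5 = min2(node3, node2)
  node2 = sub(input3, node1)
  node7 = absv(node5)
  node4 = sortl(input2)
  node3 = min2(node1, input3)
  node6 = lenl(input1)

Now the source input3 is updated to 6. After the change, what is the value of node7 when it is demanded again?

node7 now evaluates to 2.
The important point: at node7 every value read last time is unchanged, so the dirty flag clears without a run.

Initial pass — values computed on the first demand:
  node1 = headl([-2, 0, -7, 3]) = -2
  node2 = sub(5, -2) = 7
  node3 = min2(-2, 5) = -2
  node5 = min2(-2, 7) = -2
  node7 = absv(-2) = 2

Second demand — change propagation:
  node2: re-runs because input3 5->6; new result 8.
  node3: re-runs because input3 5->6; new result -2 (unchanged).
  node5: re-runs because node2 7->8; new result -2 (unchanged).
  node7: re-examined; everything it read last time is the same (node5 unchanged) — cache 2 kept, no run.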